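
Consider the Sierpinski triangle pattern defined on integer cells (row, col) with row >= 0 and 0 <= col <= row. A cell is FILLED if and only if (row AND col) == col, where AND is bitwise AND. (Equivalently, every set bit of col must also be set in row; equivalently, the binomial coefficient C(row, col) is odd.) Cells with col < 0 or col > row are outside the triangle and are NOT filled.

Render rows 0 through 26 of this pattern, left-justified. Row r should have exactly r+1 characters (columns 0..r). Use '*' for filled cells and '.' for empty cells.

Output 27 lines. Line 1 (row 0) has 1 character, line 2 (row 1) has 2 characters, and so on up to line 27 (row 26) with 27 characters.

Answer: *
**
*.*
****
*...*
**..**
*.*.*.*
********
*.......*
**......**
*.*.....*.*
****....****
*...*...*...*
**..**..**..**
*.*.*.*.*.*.*.*
****************
*...............*
**..............**
*.*.............*.*
****............****
*...*...........*...*
**..**..........**..**
*.*.*.*.........*.*.*.*
********........********
*.......*.......*.......*
**......**......**......**
*.*.....*.*.....*.*.....*.*

Derivation:
r0=0: *
r1=1: **
r2=10: *.*
r3=11: ****
r4=100: *...*
r5=101: **..**
r6=110: *.*.*.*
r7=111: ********
r8=1000: *.......*
r9=1001: **......**
r10=1010: *.*.....*.*
r11=1011: ****....****
r12=1100: *...*...*...*
r13=1101: **..**..**..**
r14=1110: *.*.*.*.*.*.*.*
r15=1111: ****************
r16=10000: *...............*
r17=10001: **..............**
r18=10010: *.*.............*.*
r19=10011: ****............****
r20=10100: *...*...........*...*
r21=10101: **..**..........**..**
r22=10110: *.*.*.*.........*.*.*.*
r23=10111: ********........********
r24=11000: *.......*.......*.......*
r25=11001: **......**......**......**
r26=11010: *.*.....*.*.....*.*.....*.*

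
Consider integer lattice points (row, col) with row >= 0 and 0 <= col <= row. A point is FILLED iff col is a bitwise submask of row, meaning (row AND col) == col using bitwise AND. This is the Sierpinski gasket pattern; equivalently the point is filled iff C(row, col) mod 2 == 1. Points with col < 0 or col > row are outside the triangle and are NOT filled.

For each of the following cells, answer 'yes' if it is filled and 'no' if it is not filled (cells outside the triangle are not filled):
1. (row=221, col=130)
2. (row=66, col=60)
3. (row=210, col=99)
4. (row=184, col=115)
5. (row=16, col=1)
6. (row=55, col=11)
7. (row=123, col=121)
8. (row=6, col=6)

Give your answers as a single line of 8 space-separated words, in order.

(221,130): row=0b11011101, col=0b10000010, row AND col = 0b10000000 = 128; 128 != 130 -> empty
(66,60): row=0b1000010, col=0b111100, row AND col = 0b0 = 0; 0 != 60 -> empty
(210,99): row=0b11010010, col=0b1100011, row AND col = 0b1000010 = 66; 66 != 99 -> empty
(184,115): row=0b10111000, col=0b1110011, row AND col = 0b110000 = 48; 48 != 115 -> empty
(16,1): row=0b10000, col=0b1, row AND col = 0b0 = 0; 0 != 1 -> empty
(55,11): row=0b110111, col=0b1011, row AND col = 0b11 = 3; 3 != 11 -> empty
(123,121): row=0b1111011, col=0b1111001, row AND col = 0b1111001 = 121; 121 == 121 -> filled
(6,6): row=0b110, col=0b110, row AND col = 0b110 = 6; 6 == 6 -> filled

Answer: no no no no no no yes yes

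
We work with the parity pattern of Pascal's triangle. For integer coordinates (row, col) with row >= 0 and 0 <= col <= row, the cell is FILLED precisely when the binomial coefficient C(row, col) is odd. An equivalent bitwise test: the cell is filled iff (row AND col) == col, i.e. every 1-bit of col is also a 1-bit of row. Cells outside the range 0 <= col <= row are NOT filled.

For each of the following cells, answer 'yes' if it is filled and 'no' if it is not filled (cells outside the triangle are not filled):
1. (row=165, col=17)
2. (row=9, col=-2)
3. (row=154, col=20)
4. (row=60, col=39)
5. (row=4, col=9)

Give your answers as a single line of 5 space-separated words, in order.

(165,17): row=0b10100101, col=0b10001, row AND col = 0b1 = 1; 1 != 17 -> empty
(9,-2): col outside [0, 9] -> not filled
(154,20): row=0b10011010, col=0b10100, row AND col = 0b10000 = 16; 16 != 20 -> empty
(60,39): row=0b111100, col=0b100111, row AND col = 0b100100 = 36; 36 != 39 -> empty
(4,9): col outside [0, 4] -> not filled

Answer: no no no no no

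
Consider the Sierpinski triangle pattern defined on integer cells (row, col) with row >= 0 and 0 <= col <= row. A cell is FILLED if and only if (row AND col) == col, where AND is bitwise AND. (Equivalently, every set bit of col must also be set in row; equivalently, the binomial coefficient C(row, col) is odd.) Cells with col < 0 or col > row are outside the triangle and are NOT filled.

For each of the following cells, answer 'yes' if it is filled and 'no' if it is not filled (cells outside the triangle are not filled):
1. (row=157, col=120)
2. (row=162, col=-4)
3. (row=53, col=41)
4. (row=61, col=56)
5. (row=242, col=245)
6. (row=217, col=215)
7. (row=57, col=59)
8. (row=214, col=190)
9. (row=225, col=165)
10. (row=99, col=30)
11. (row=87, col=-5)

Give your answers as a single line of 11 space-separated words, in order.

Answer: no no no yes no no no no no no no

Derivation:
(157,120): row=0b10011101, col=0b1111000, row AND col = 0b11000 = 24; 24 != 120 -> empty
(162,-4): col outside [0, 162] -> not filled
(53,41): row=0b110101, col=0b101001, row AND col = 0b100001 = 33; 33 != 41 -> empty
(61,56): row=0b111101, col=0b111000, row AND col = 0b111000 = 56; 56 == 56 -> filled
(242,245): col outside [0, 242] -> not filled
(217,215): row=0b11011001, col=0b11010111, row AND col = 0b11010001 = 209; 209 != 215 -> empty
(57,59): col outside [0, 57] -> not filled
(214,190): row=0b11010110, col=0b10111110, row AND col = 0b10010110 = 150; 150 != 190 -> empty
(225,165): row=0b11100001, col=0b10100101, row AND col = 0b10100001 = 161; 161 != 165 -> empty
(99,30): row=0b1100011, col=0b11110, row AND col = 0b10 = 2; 2 != 30 -> empty
(87,-5): col outside [0, 87] -> not filled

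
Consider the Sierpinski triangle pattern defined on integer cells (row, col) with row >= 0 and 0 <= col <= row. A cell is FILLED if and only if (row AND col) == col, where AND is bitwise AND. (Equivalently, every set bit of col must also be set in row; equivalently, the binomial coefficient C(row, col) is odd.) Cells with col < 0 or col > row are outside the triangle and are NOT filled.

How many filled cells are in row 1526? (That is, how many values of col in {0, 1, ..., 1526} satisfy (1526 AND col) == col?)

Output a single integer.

Answer: 256

Derivation:
1526 in binary = 10111110110
popcount(1526) = number of 1-bits in 10111110110 = 8
A col c satisfies (1526 AND c) == c iff every set bit of c is also set in 1526; each of the 8 set bits of 1526 can independently be on or off in c.
count = 2^8 = 256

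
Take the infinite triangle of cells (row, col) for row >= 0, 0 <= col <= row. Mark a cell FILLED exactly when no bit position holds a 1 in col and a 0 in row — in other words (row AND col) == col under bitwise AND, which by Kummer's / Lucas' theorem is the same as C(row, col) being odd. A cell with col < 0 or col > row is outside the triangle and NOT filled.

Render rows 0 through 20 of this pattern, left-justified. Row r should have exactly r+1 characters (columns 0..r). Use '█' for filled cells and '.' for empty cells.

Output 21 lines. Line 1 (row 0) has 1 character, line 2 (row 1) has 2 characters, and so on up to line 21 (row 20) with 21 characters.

Answer: █
██
█.█
████
█...█
██..██
█.█.█.█
████████
█.......█
██......██
█.█.....█.█
████....████
█...█...█...█
██..██..██..██
█.█.█.█.█.█.█.█
████████████████
█...............█
██..............██
█.█.............█.█
████............████
█...█...........█...█

Derivation:
r0=0: █
r1=1: ██
r2=10: █.█
r3=11: ████
r4=100: █...█
r5=101: ██..██
r6=110: █.█.█.█
r7=111: ████████
r8=1000: █.......█
r9=1001: ██......██
r10=1010: █.█.....█.█
r11=1011: ████....████
r12=1100: █...█...█...█
r13=1101: ██..██..██..██
r14=1110: █.█.█.█.█.█.█.█
r15=1111: ████████████████
r16=10000: █...............█
r17=10001: ██..............██
r18=10010: █.█.............█.█
r19=10011: ████............████
r20=10100: █...█...........█...█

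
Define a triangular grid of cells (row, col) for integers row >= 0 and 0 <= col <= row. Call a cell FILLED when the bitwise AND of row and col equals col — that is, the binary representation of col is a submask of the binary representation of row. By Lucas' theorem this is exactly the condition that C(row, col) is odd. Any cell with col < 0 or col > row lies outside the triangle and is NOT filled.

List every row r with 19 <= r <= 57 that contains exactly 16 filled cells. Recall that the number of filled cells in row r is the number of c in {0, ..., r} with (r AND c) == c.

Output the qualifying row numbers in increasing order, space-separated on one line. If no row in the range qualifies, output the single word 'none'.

Row r has 2^popcount(r) filled cells, so we need popcount(r) = log2(16) = 4.
Scan r = 19..57 and keep those with exactly 4 one-bits:
r=19=10011 popcount=3 -> skip
r=20=10100 popcount=2 -> skip
r=21=10101 popcount=3 -> skip
r=22=10110 popcount=3 -> skip
r=23=10111 popcount=4 -> KEEP
r=24=11000 popcount=2 -> skip
r=25=11001 popcount=3 -> skip
r=26=11010 popcount=3 -> skip
r=27=11011 popcount=4 -> KEEP
r=28=11100 popcount=3 -> skip
r=29=11101 popcount=4 -> KEEP
r=30=11110 popcount=4 -> KEEP
r=31=11111 popcount=5 -> skip
r=32=100000 popcount=1 -> skip
r=33=100001 popcount=2 -> skip
r=34=100010 popcount=2 -> skip
r=35=100011 popcount=3 -> skip
r=36=100100 popcount=2 -> skip
r=37=100101 popcount=3 -> skip
r=38=100110 popcount=3 -> skip
r=39=100111 popcount=4 -> KEEP
r=40=101000 popcount=2 -> skip
r=41=101001 popcount=3 -> skip
r=42=101010 popcount=3 -> skip
r=43=101011 popcount=4 -> KEEP
r=44=101100 popcount=3 -> skip
r=45=101101 popcount=4 -> KEEP
r=46=101110 popcount=4 -> KEEP
r=47=101111 popcount=5 -> skip
r=48=110000 popcount=2 -> skip
r=49=110001 popcount=3 -> skip
r=50=110010 popcount=3 -> skip
r=51=110011 popcount=4 -> KEEP
r=52=110100 popcount=3 -> skip
r=53=110101 popcount=4 -> KEEP
r=54=110110 popcount=4 -> KEEP
r=55=110111 popcount=5 -> skip
r=56=111000 popcount=3 -> skip
r=57=111001 popcount=4 -> KEEP
Kept rows: 23 27 29 30 39 43 45 46 51 53 54 57

Answer: 23 27 29 30 39 43 45 46 51 53 54 57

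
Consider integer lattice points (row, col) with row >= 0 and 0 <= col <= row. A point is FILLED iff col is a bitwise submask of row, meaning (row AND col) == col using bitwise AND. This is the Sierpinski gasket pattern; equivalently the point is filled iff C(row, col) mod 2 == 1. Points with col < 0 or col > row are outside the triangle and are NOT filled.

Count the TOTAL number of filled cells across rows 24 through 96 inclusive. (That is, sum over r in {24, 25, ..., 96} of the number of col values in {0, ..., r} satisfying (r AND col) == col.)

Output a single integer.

r24=11000 pc2: +4 =4
r25=11001 pc3: +8 =12
r26=11010 pc3: +8 =20
r27=11011 pc4: +16 =36
r28=11100 pc3: +8 =44
r29=11101 pc4: +16 =60
r30=11110 pc4: +16 =76
r31=11111 pc5: +32 =108
r32=100000 pc1: +2 =110
r33=100001 pc2: +4 =114
r34=100010 pc2: +4 =118
r35=100011 pc3: +8 =126
r36=100100 pc2: +4 =130
r37=100101 pc3: +8 =138
r38=100110 pc3: +8 =146
r39=100111 pc4: +16 =162
r40=101000 pc2: +4 =166
r41=101001 pc3: +8 =174
r42=101010 pc3: +8 =182
r43=101011 pc4: +16 =198
r44=101100 pc3: +8 =206
r45=101101 pc4: +16 =222
r46=101110 pc4: +16 =238
r47=101111 pc5: +32 =270
r48=110000 pc2: +4 =274
r49=110001 pc3: +8 =282
r50=110010 pc3: +8 =290
r51=110011 pc4: +16 =306
r52=110100 pc3: +8 =314
r53=110101 pc4: +16 =330
r54=110110 pc4: +16 =346
r55=110111 pc5: +32 =378
r56=111000 pc3: +8 =386
r57=111001 pc4: +16 =402
r58=111010 pc4: +16 =418
r59=111011 pc5: +32 =450
r60=111100 pc4: +16 =466
r61=111101 pc5: +32 =498
r62=111110 pc5: +32 =530
r63=111111 pc6: +64 =594
r64=1000000 pc1: +2 =596
r65=1000001 pc2: +4 =600
r66=1000010 pc2: +4 =604
r67=1000011 pc3: +8 =612
r68=1000100 pc2: +4 =616
r69=1000101 pc3: +8 =624
r70=1000110 pc3: +8 =632
r71=1000111 pc4: +16 =648
r72=1001000 pc2: +4 =652
r73=1001001 pc3: +8 =660
r74=1001010 pc3: +8 =668
r75=1001011 pc4: +16 =684
r76=1001100 pc3: +8 =692
r77=1001101 pc4: +16 =708
r78=1001110 pc4: +16 =724
r79=1001111 pc5: +32 =756
r80=1010000 pc2: +4 =760
r81=1010001 pc3: +8 =768
r82=1010010 pc3: +8 =776
r83=1010011 pc4: +16 =792
r84=1010100 pc3: +8 =800
r85=1010101 pc4: +16 =816
r86=1010110 pc4: +16 =832
r87=1010111 pc5: +32 =864
r88=1011000 pc3: +8 =872
r89=1011001 pc4: +16 =888
r90=1011010 pc4: +16 =904
r91=1011011 pc5: +32 =936
r92=1011100 pc4: +16 =952
r93=1011101 pc5: +32 =984
r94=1011110 pc5: +32 =1016
r95=1011111 pc6: +64 =1080
r96=1100000 pc2: +4 =1084

Answer: 1084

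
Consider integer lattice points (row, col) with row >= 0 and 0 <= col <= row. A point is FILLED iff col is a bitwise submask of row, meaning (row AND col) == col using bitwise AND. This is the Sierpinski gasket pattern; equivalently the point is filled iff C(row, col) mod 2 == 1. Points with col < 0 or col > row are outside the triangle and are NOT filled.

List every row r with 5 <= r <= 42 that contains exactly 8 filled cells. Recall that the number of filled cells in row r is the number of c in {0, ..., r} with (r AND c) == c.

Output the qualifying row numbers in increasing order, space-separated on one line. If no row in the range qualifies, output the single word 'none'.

Answer: 7 11 13 14 19 21 22 25 26 28 35 37 38 41 42

Derivation:
Row r has 2^popcount(r) filled cells, so we need popcount(r) = log2(8) = 3.
Scan r = 5..42 and keep those with exactly 3 one-bits:
r=5=101 popcount=2 -> skip
r=6=110 popcount=2 -> skip
r=7=111 popcount=3 -> KEEP
r=8=1000 popcount=1 -> skip
r=9=1001 popcount=2 -> skip
r=10=1010 popcount=2 -> skip
r=11=1011 popcount=3 -> KEEP
r=12=1100 popcount=2 -> skip
r=13=1101 popcount=3 -> KEEP
r=14=1110 popcount=3 -> KEEP
r=15=1111 popcount=4 -> skip
r=16=10000 popcount=1 -> skip
r=17=10001 popcount=2 -> skip
r=18=10010 popcount=2 -> skip
r=19=10011 popcount=3 -> KEEP
r=20=10100 popcount=2 -> skip
r=21=10101 popcount=3 -> KEEP
r=22=10110 popcount=3 -> KEEP
r=23=10111 popcount=4 -> skip
r=24=11000 popcount=2 -> skip
r=25=11001 popcount=3 -> KEEP
r=26=11010 popcount=3 -> KEEP
r=27=11011 popcount=4 -> skip
r=28=11100 popcount=3 -> KEEP
r=29=11101 popcount=4 -> skip
r=30=11110 popcount=4 -> skip
r=31=11111 popcount=5 -> skip
r=32=100000 popcount=1 -> skip
r=33=100001 popcount=2 -> skip
r=34=100010 popcount=2 -> skip
r=35=100011 popcount=3 -> KEEP
r=36=100100 popcount=2 -> skip
r=37=100101 popcount=3 -> KEEP
r=38=100110 popcount=3 -> KEEP
r=39=100111 popcount=4 -> skip
r=40=101000 popcount=2 -> skip
r=41=101001 popcount=3 -> KEEP
r=42=101010 popcount=3 -> KEEP
Kept rows: 7 11 13 14 19 21 22 25 26 28 35 37 38 41 42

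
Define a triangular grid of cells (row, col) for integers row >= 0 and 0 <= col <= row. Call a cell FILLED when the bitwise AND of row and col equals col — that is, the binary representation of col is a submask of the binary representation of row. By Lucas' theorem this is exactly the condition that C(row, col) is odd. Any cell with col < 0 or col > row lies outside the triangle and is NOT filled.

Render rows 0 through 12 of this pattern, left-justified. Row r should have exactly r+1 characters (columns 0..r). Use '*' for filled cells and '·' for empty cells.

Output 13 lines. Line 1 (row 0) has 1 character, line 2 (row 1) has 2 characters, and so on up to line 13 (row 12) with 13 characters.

Answer: *
**
*·*
****
*···*
**··**
*·*·*·*
********
*·······*
**······**
*·*·····*·*
****····****
*···*···*···*

Derivation:
r0=0: *
r1=1: **
r2=10: *·*
r3=11: ****
r4=100: *···*
r5=101: **··**
r6=110: *·*·*·*
r7=111: ********
r8=1000: *·······*
r9=1001: **······**
r10=1010: *·*·····*·*
r11=1011: ****····****
r12=1100: *···*···*···*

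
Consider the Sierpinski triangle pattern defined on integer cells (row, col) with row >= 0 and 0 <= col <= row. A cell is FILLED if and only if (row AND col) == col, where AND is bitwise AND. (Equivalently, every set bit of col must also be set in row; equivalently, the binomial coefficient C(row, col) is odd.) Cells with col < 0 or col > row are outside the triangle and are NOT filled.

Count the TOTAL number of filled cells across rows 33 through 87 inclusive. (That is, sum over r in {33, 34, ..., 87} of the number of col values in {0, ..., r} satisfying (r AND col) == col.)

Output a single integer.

r33=100001 pc2: +4 =4
r34=100010 pc2: +4 =8
r35=100011 pc3: +8 =16
r36=100100 pc2: +4 =20
r37=100101 pc3: +8 =28
r38=100110 pc3: +8 =36
r39=100111 pc4: +16 =52
r40=101000 pc2: +4 =56
r41=101001 pc3: +8 =64
r42=101010 pc3: +8 =72
r43=101011 pc4: +16 =88
r44=101100 pc3: +8 =96
r45=101101 pc4: +16 =112
r46=101110 pc4: +16 =128
r47=101111 pc5: +32 =160
r48=110000 pc2: +4 =164
r49=110001 pc3: +8 =172
r50=110010 pc3: +8 =180
r51=110011 pc4: +16 =196
r52=110100 pc3: +8 =204
r53=110101 pc4: +16 =220
r54=110110 pc4: +16 =236
r55=110111 pc5: +32 =268
r56=111000 pc3: +8 =276
r57=111001 pc4: +16 =292
r58=111010 pc4: +16 =308
r59=111011 pc5: +32 =340
r60=111100 pc4: +16 =356
r61=111101 pc5: +32 =388
r62=111110 pc5: +32 =420
r63=111111 pc6: +64 =484
r64=1000000 pc1: +2 =486
r65=1000001 pc2: +4 =490
r66=1000010 pc2: +4 =494
r67=1000011 pc3: +8 =502
r68=1000100 pc2: +4 =506
r69=1000101 pc3: +8 =514
r70=1000110 pc3: +8 =522
r71=1000111 pc4: +16 =538
r72=1001000 pc2: +4 =542
r73=1001001 pc3: +8 =550
r74=1001010 pc3: +8 =558
r75=1001011 pc4: +16 =574
r76=1001100 pc3: +8 =582
r77=1001101 pc4: +16 =598
r78=1001110 pc4: +16 =614
r79=1001111 pc5: +32 =646
r80=1010000 pc2: +4 =650
r81=1010001 pc3: +8 =658
r82=1010010 pc3: +8 =666
r83=1010011 pc4: +16 =682
r84=1010100 pc3: +8 =690
r85=1010101 pc4: +16 =706
r86=1010110 pc4: +16 =722
r87=1010111 pc5: +32 =754

Answer: 754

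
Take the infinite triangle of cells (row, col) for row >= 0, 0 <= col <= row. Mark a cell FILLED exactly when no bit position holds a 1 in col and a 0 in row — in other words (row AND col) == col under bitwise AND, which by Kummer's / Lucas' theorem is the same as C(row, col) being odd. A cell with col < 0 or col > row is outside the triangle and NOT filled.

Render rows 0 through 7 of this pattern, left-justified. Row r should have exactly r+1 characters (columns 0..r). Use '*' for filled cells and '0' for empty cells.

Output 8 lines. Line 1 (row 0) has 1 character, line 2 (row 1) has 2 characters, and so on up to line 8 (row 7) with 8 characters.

Answer: *
**
*0*
****
*000*
**00**
*0*0*0*
********

Derivation:
r0=0: *
r1=1: **
r2=10: *0*
r3=11: ****
r4=100: *000*
r5=101: **00**
r6=110: *0*0*0*
r7=111: ********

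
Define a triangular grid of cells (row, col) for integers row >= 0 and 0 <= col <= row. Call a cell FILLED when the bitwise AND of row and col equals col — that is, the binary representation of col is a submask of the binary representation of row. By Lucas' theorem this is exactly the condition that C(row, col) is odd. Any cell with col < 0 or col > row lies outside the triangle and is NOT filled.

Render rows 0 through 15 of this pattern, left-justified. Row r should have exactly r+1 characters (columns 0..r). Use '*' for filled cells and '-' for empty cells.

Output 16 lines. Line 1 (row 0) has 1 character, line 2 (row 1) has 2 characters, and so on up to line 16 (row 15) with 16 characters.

Answer: *
**
*-*
****
*---*
**--**
*-*-*-*
********
*-------*
**------**
*-*-----*-*
****----****
*---*---*---*
**--**--**--**
*-*-*-*-*-*-*-*
****************

Derivation:
r0=0: *
r1=1: **
r2=10: *-*
r3=11: ****
r4=100: *---*
r5=101: **--**
r6=110: *-*-*-*
r7=111: ********
r8=1000: *-------*
r9=1001: **------**
r10=1010: *-*-----*-*
r11=1011: ****----****
r12=1100: *---*---*---*
r13=1101: **--**--**--**
r14=1110: *-*-*-*-*-*-*-*
r15=1111: ****************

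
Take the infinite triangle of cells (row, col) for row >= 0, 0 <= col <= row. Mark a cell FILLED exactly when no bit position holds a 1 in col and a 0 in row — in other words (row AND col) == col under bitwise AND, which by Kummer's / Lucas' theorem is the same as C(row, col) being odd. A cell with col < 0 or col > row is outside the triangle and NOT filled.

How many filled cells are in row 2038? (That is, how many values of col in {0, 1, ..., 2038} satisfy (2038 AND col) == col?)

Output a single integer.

Answer: 512

Derivation:
2038 in binary = 11111110110
popcount(2038) = number of 1-bits in 11111110110 = 9
A col c satisfies (2038 AND c) == c iff every set bit of c is also set in 2038; each of the 9 set bits of 2038 can independently be on or off in c.
count = 2^9 = 512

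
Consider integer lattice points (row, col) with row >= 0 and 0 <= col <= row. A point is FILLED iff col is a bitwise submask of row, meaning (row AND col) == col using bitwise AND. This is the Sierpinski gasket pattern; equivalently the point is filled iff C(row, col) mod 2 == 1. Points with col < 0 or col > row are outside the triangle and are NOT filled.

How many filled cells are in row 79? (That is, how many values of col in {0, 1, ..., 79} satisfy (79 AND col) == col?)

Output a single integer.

Answer: 32

Derivation:
79 in binary = 1001111
popcount(79) = number of 1-bits in 1001111 = 5
A col c satisfies (79 AND c) == c iff every set bit of c is also set in 79; each of the 5 set bits of 79 can independently be on or off in c.
count = 2^5 = 32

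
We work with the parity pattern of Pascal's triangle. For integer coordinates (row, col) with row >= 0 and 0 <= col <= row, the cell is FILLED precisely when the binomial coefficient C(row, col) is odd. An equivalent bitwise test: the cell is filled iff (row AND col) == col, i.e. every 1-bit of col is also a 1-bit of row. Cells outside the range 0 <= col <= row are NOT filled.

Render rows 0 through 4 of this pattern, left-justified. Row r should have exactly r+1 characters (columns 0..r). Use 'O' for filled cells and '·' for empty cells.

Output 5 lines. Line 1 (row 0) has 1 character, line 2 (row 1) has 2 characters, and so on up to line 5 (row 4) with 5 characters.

r0=0: O
r1=1: OO
r2=10: O·O
r3=11: OOOO
r4=100: O···O

Answer: O
OO
O·O
OOOO
O···O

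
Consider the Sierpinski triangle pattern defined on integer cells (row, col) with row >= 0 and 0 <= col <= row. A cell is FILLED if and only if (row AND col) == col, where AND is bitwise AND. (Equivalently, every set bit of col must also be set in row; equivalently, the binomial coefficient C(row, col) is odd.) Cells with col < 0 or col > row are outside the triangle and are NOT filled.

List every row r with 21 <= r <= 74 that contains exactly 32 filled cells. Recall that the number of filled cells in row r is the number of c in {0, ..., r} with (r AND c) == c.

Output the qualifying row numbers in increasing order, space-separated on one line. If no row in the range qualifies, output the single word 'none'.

Row r has 2^popcount(r) filled cells, so we need popcount(r) = log2(32) = 5.
Scan r = 21..74 and keep those with exactly 5 one-bits:
r=21=10101 popcount=3 -> skip
r=22=10110 popcount=3 -> skip
r=23=10111 popcount=4 -> skip
r=24=11000 popcount=2 -> skip
r=25=11001 popcount=3 -> skip
r=26=11010 popcount=3 -> skip
r=27=11011 popcount=4 -> skip
r=28=11100 popcount=3 -> skip
r=29=11101 popcount=4 -> skip
r=30=11110 popcount=4 -> skip
r=31=11111 popcount=5 -> KEEP
r=32=100000 popcount=1 -> skip
r=33=100001 popcount=2 -> skip
r=34=100010 popcount=2 -> skip
r=35=100011 popcount=3 -> skip
r=36=100100 popcount=2 -> skip
r=37=100101 popcount=3 -> skip
r=38=100110 popcount=3 -> skip
r=39=100111 popcount=4 -> skip
r=40=101000 popcount=2 -> skip
r=41=101001 popcount=3 -> skip
r=42=101010 popcount=3 -> skip
r=43=101011 popcount=4 -> skip
r=44=101100 popcount=3 -> skip
r=45=101101 popcount=4 -> skip
r=46=101110 popcount=4 -> skip
r=47=101111 popcount=5 -> KEEP
r=48=110000 popcount=2 -> skip
r=49=110001 popcount=3 -> skip
r=50=110010 popcount=3 -> skip
r=51=110011 popcount=4 -> skip
r=52=110100 popcount=3 -> skip
r=53=110101 popcount=4 -> skip
r=54=110110 popcount=4 -> skip
r=55=110111 popcount=5 -> KEEP
r=56=111000 popcount=3 -> skip
r=57=111001 popcount=4 -> skip
r=58=111010 popcount=4 -> skip
r=59=111011 popcount=5 -> KEEP
r=60=111100 popcount=4 -> skip
r=61=111101 popcount=5 -> KEEP
r=62=111110 popcount=5 -> KEEP
r=63=111111 popcount=6 -> skip
r=64=1000000 popcount=1 -> skip
r=65=1000001 popcount=2 -> skip
r=66=1000010 popcount=2 -> skip
r=67=1000011 popcount=3 -> skip
r=68=1000100 popcount=2 -> skip
r=69=1000101 popcount=3 -> skip
r=70=1000110 popcount=3 -> skip
r=71=1000111 popcount=4 -> skip
r=72=1001000 popcount=2 -> skip
r=73=1001001 popcount=3 -> skip
r=74=1001010 popcount=3 -> skip
Kept rows: 31 47 55 59 61 62

Answer: 31 47 55 59 61 62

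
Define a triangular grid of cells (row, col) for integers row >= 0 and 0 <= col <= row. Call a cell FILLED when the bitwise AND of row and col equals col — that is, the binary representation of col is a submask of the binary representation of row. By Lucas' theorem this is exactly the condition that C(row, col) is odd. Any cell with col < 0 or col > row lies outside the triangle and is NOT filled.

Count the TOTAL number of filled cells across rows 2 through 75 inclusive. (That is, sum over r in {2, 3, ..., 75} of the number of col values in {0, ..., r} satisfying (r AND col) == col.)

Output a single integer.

r2=10 pc1: +2 =2
r3=11 pc2: +4 =6
r4=100 pc1: +2 =8
r5=101 pc2: +4 =12
r6=110 pc2: +4 =16
r7=111 pc3: +8 =24
r8=1000 pc1: +2 =26
r9=1001 pc2: +4 =30
r10=1010 pc2: +4 =34
r11=1011 pc3: +8 =42
r12=1100 pc2: +4 =46
r13=1101 pc3: +8 =54
r14=1110 pc3: +8 =62
r15=1111 pc4: +16 =78
r16=10000 pc1: +2 =80
r17=10001 pc2: +4 =84
r18=10010 pc2: +4 =88
r19=10011 pc3: +8 =96
r20=10100 pc2: +4 =100
r21=10101 pc3: +8 =108
r22=10110 pc3: +8 =116
r23=10111 pc4: +16 =132
r24=11000 pc2: +4 =136
r25=11001 pc3: +8 =144
r26=11010 pc3: +8 =152
r27=11011 pc4: +16 =168
r28=11100 pc3: +8 =176
r29=11101 pc4: +16 =192
r30=11110 pc4: +16 =208
r31=11111 pc5: +32 =240
r32=100000 pc1: +2 =242
r33=100001 pc2: +4 =246
r34=100010 pc2: +4 =250
r35=100011 pc3: +8 =258
r36=100100 pc2: +4 =262
r37=100101 pc3: +8 =270
r38=100110 pc3: +8 =278
r39=100111 pc4: +16 =294
r40=101000 pc2: +4 =298
r41=101001 pc3: +8 =306
r42=101010 pc3: +8 =314
r43=101011 pc4: +16 =330
r44=101100 pc3: +8 =338
r45=101101 pc4: +16 =354
r46=101110 pc4: +16 =370
r47=101111 pc5: +32 =402
r48=110000 pc2: +4 =406
r49=110001 pc3: +8 =414
r50=110010 pc3: +8 =422
r51=110011 pc4: +16 =438
r52=110100 pc3: +8 =446
r53=110101 pc4: +16 =462
r54=110110 pc4: +16 =478
r55=110111 pc5: +32 =510
r56=111000 pc3: +8 =518
r57=111001 pc4: +16 =534
r58=111010 pc4: +16 =550
r59=111011 pc5: +32 =582
r60=111100 pc4: +16 =598
r61=111101 pc5: +32 =630
r62=111110 pc5: +32 =662
r63=111111 pc6: +64 =726
r64=1000000 pc1: +2 =728
r65=1000001 pc2: +4 =732
r66=1000010 pc2: +4 =736
r67=1000011 pc3: +8 =744
r68=1000100 pc2: +4 =748
r69=1000101 pc3: +8 =756
r70=1000110 pc3: +8 =764
r71=1000111 pc4: +16 =780
r72=1001000 pc2: +4 =784
r73=1001001 pc3: +8 =792
r74=1001010 pc3: +8 =800
r75=1001011 pc4: +16 =816

Answer: 816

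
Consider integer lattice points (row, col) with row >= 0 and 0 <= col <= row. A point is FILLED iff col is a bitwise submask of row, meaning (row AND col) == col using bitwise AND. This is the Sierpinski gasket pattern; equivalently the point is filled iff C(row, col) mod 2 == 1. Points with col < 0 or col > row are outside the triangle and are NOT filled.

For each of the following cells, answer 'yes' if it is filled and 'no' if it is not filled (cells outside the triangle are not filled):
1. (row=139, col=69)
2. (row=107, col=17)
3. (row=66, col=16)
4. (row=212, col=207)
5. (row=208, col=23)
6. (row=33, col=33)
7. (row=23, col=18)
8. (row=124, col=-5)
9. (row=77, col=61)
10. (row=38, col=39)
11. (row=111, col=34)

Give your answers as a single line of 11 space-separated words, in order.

Answer: no no no no no yes yes no no no yes

Derivation:
(139,69): row=0b10001011, col=0b1000101, row AND col = 0b1 = 1; 1 != 69 -> empty
(107,17): row=0b1101011, col=0b10001, row AND col = 0b1 = 1; 1 != 17 -> empty
(66,16): row=0b1000010, col=0b10000, row AND col = 0b0 = 0; 0 != 16 -> empty
(212,207): row=0b11010100, col=0b11001111, row AND col = 0b11000100 = 196; 196 != 207 -> empty
(208,23): row=0b11010000, col=0b10111, row AND col = 0b10000 = 16; 16 != 23 -> empty
(33,33): row=0b100001, col=0b100001, row AND col = 0b100001 = 33; 33 == 33 -> filled
(23,18): row=0b10111, col=0b10010, row AND col = 0b10010 = 18; 18 == 18 -> filled
(124,-5): col outside [0, 124] -> not filled
(77,61): row=0b1001101, col=0b111101, row AND col = 0b1101 = 13; 13 != 61 -> empty
(38,39): col outside [0, 38] -> not filled
(111,34): row=0b1101111, col=0b100010, row AND col = 0b100010 = 34; 34 == 34 -> filled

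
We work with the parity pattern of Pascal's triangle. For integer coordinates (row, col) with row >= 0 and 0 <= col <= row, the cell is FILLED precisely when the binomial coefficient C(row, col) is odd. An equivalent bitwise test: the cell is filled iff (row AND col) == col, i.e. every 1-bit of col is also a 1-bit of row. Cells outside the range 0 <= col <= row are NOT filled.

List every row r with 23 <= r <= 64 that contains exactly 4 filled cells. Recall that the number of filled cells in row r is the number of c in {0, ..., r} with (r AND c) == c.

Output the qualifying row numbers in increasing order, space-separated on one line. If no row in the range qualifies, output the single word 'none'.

Answer: 24 33 34 36 40 48

Derivation:
Row r has 2^popcount(r) filled cells, so we need popcount(r) = log2(4) = 2.
Scan r = 23..64 and keep those with exactly 2 one-bits:
r=23=10111 popcount=4 -> skip
r=24=11000 popcount=2 -> KEEP
r=25=11001 popcount=3 -> skip
r=26=11010 popcount=3 -> skip
r=27=11011 popcount=4 -> skip
r=28=11100 popcount=3 -> skip
r=29=11101 popcount=4 -> skip
r=30=11110 popcount=4 -> skip
r=31=11111 popcount=5 -> skip
r=32=100000 popcount=1 -> skip
r=33=100001 popcount=2 -> KEEP
r=34=100010 popcount=2 -> KEEP
r=35=100011 popcount=3 -> skip
r=36=100100 popcount=2 -> KEEP
r=37=100101 popcount=3 -> skip
r=38=100110 popcount=3 -> skip
r=39=100111 popcount=4 -> skip
r=40=101000 popcount=2 -> KEEP
r=41=101001 popcount=3 -> skip
r=42=101010 popcount=3 -> skip
r=43=101011 popcount=4 -> skip
r=44=101100 popcount=3 -> skip
r=45=101101 popcount=4 -> skip
r=46=101110 popcount=4 -> skip
r=47=101111 popcount=5 -> skip
r=48=110000 popcount=2 -> KEEP
r=49=110001 popcount=3 -> skip
r=50=110010 popcount=3 -> skip
r=51=110011 popcount=4 -> skip
r=52=110100 popcount=3 -> skip
r=53=110101 popcount=4 -> skip
r=54=110110 popcount=4 -> skip
r=55=110111 popcount=5 -> skip
r=56=111000 popcount=3 -> skip
r=57=111001 popcount=4 -> skip
r=58=111010 popcount=4 -> skip
r=59=111011 popcount=5 -> skip
r=60=111100 popcount=4 -> skip
r=61=111101 popcount=5 -> skip
r=62=111110 popcount=5 -> skip
r=63=111111 popcount=6 -> skip
r=64=1000000 popcount=1 -> skip
Kept rows: 24 33 34 36 40 48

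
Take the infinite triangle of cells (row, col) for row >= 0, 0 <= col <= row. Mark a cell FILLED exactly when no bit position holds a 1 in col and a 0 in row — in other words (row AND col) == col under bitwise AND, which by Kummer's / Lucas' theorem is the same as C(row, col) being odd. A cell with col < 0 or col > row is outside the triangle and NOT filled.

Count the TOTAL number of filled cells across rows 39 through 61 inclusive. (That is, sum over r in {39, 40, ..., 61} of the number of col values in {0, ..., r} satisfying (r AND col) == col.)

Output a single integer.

r39=100111 pc4: +16 =16
r40=101000 pc2: +4 =20
r41=101001 pc3: +8 =28
r42=101010 pc3: +8 =36
r43=101011 pc4: +16 =52
r44=101100 pc3: +8 =60
r45=101101 pc4: +16 =76
r46=101110 pc4: +16 =92
r47=101111 pc5: +32 =124
r48=110000 pc2: +4 =128
r49=110001 pc3: +8 =136
r50=110010 pc3: +8 =144
r51=110011 pc4: +16 =160
r52=110100 pc3: +8 =168
r53=110101 pc4: +16 =184
r54=110110 pc4: +16 =200
r55=110111 pc5: +32 =232
r56=111000 pc3: +8 =240
r57=111001 pc4: +16 =256
r58=111010 pc4: +16 =272
r59=111011 pc5: +32 =304
r60=111100 pc4: +16 =320
r61=111101 pc5: +32 =352

Answer: 352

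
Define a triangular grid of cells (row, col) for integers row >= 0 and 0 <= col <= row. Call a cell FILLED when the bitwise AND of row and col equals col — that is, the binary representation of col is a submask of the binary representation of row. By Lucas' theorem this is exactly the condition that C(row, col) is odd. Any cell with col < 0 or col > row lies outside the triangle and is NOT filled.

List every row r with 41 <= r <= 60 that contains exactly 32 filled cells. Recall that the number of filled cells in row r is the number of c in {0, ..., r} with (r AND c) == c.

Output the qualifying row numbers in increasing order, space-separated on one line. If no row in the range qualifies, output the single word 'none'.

Answer: 47 55 59

Derivation:
Row r has 2^popcount(r) filled cells, so we need popcount(r) = log2(32) = 5.
Scan r = 41..60 and keep those with exactly 5 one-bits:
r=41=101001 popcount=3 -> skip
r=42=101010 popcount=3 -> skip
r=43=101011 popcount=4 -> skip
r=44=101100 popcount=3 -> skip
r=45=101101 popcount=4 -> skip
r=46=101110 popcount=4 -> skip
r=47=101111 popcount=5 -> KEEP
r=48=110000 popcount=2 -> skip
r=49=110001 popcount=3 -> skip
r=50=110010 popcount=3 -> skip
r=51=110011 popcount=4 -> skip
r=52=110100 popcount=3 -> skip
r=53=110101 popcount=4 -> skip
r=54=110110 popcount=4 -> skip
r=55=110111 popcount=5 -> KEEP
r=56=111000 popcount=3 -> skip
r=57=111001 popcount=4 -> skip
r=58=111010 popcount=4 -> skip
r=59=111011 popcount=5 -> KEEP
r=60=111100 popcount=4 -> skip
Kept rows: 47 55 59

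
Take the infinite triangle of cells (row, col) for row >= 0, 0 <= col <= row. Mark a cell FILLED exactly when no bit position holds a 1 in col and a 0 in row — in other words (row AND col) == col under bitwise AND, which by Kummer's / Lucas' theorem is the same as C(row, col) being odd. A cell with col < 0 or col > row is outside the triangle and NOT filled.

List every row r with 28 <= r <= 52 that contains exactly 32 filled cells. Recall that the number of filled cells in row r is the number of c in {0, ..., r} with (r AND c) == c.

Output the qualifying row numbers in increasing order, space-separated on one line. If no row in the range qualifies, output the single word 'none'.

Row r has 2^popcount(r) filled cells, so we need popcount(r) = log2(32) = 5.
Scan r = 28..52 and keep those with exactly 5 one-bits:
r=28=11100 popcount=3 -> skip
r=29=11101 popcount=4 -> skip
r=30=11110 popcount=4 -> skip
r=31=11111 popcount=5 -> KEEP
r=32=100000 popcount=1 -> skip
r=33=100001 popcount=2 -> skip
r=34=100010 popcount=2 -> skip
r=35=100011 popcount=3 -> skip
r=36=100100 popcount=2 -> skip
r=37=100101 popcount=3 -> skip
r=38=100110 popcount=3 -> skip
r=39=100111 popcount=4 -> skip
r=40=101000 popcount=2 -> skip
r=41=101001 popcount=3 -> skip
r=42=101010 popcount=3 -> skip
r=43=101011 popcount=4 -> skip
r=44=101100 popcount=3 -> skip
r=45=101101 popcount=4 -> skip
r=46=101110 popcount=4 -> skip
r=47=101111 popcount=5 -> KEEP
r=48=110000 popcount=2 -> skip
r=49=110001 popcount=3 -> skip
r=50=110010 popcount=3 -> skip
r=51=110011 popcount=4 -> skip
r=52=110100 popcount=3 -> skip
Kept rows: 31 47

Answer: 31 47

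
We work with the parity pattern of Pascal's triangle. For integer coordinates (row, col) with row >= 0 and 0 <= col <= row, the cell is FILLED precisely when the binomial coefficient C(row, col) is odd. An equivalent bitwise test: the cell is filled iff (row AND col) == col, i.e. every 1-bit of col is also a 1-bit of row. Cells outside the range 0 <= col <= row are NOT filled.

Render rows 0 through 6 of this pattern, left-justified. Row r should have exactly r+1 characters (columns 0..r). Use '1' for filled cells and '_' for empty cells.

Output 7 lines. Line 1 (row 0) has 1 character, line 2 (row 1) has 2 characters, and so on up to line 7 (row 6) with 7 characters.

r0=0: 1
r1=1: 11
r2=10: 1_1
r3=11: 1111
r4=100: 1___1
r5=101: 11__11
r6=110: 1_1_1_1

Answer: 1
11
1_1
1111
1___1
11__11
1_1_1_1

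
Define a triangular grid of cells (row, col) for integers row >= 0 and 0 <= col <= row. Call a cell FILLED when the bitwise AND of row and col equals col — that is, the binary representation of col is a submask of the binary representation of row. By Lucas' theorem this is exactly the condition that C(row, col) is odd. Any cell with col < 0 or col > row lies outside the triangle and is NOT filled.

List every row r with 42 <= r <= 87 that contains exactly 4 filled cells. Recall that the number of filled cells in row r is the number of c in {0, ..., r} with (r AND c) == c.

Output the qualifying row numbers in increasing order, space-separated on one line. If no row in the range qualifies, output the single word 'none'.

Answer: 48 65 66 68 72 80

Derivation:
Row r has 2^popcount(r) filled cells, so we need popcount(r) = log2(4) = 2.
Scan r = 42..87 and keep those with exactly 2 one-bits:
r=42=101010 popcount=3 -> skip
r=43=101011 popcount=4 -> skip
r=44=101100 popcount=3 -> skip
r=45=101101 popcount=4 -> skip
r=46=101110 popcount=4 -> skip
r=47=101111 popcount=5 -> skip
r=48=110000 popcount=2 -> KEEP
r=49=110001 popcount=3 -> skip
r=50=110010 popcount=3 -> skip
r=51=110011 popcount=4 -> skip
r=52=110100 popcount=3 -> skip
r=53=110101 popcount=4 -> skip
r=54=110110 popcount=4 -> skip
r=55=110111 popcount=5 -> skip
r=56=111000 popcount=3 -> skip
r=57=111001 popcount=4 -> skip
r=58=111010 popcount=4 -> skip
r=59=111011 popcount=5 -> skip
r=60=111100 popcount=4 -> skip
r=61=111101 popcount=5 -> skip
r=62=111110 popcount=5 -> skip
r=63=111111 popcount=6 -> skip
r=64=1000000 popcount=1 -> skip
r=65=1000001 popcount=2 -> KEEP
r=66=1000010 popcount=2 -> KEEP
r=67=1000011 popcount=3 -> skip
r=68=1000100 popcount=2 -> KEEP
r=69=1000101 popcount=3 -> skip
r=70=1000110 popcount=3 -> skip
r=71=1000111 popcount=4 -> skip
r=72=1001000 popcount=2 -> KEEP
r=73=1001001 popcount=3 -> skip
r=74=1001010 popcount=3 -> skip
r=75=1001011 popcount=4 -> skip
r=76=1001100 popcount=3 -> skip
r=77=1001101 popcount=4 -> skip
r=78=1001110 popcount=4 -> skip
r=79=1001111 popcount=5 -> skip
r=80=1010000 popcount=2 -> KEEP
r=81=1010001 popcount=3 -> skip
r=82=1010010 popcount=3 -> skip
r=83=1010011 popcount=4 -> skip
r=84=1010100 popcount=3 -> skip
r=85=1010101 popcount=4 -> skip
r=86=1010110 popcount=4 -> skip
r=87=1010111 popcount=5 -> skip
Kept rows: 48 65 66 68 72 80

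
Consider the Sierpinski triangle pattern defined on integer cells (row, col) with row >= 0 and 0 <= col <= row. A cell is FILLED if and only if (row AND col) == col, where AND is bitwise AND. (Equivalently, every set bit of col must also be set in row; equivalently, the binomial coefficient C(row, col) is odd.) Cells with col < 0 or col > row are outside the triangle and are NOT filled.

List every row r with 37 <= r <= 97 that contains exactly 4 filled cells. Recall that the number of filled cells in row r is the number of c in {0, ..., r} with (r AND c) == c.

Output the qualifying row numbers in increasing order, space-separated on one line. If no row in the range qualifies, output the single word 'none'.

Row r has 2^popcount(r) filled cells, so we need popcount(r) = log2(4) = 2.
Scan r = 37..97 and keep those with exactly 2 one-bits:
r=37=100101 popcount=3 -> skip
r=38=100110 popcount=3 -> skip
r=39=100111 popcount=4 -> skip
r=40=101000 popcount=2 -> KEEP
r=41=101001 popcount=3 -> skip
r=42=101010 popcount=3 -> skip
r=43=101011 popcount=4 -> skip
r=44=101100 popcount=3 -> skip
r=45=101101 popcount=4 -> skip
r=46=101110 popcount=4 -> skip
r=47=101111 popcount=5 -> skip
r=48=110000 popcount=2 -> KEEP
r=49=110001 popcount=3 -> skip
r=50=110010 popcount=3 -> skip
r=51=110011 popcount=4 -> skip
r=52=110100 popcount=3 -> skip
r=53=110101 popcount=4 -> skip
r=54=110110 popcount=4 -> skip
r=55=110111 popcount=5 -> skip
r=56=111000 popcount=3 -> skip
r=57=111001 popcount=4 -> skip
r=58=111010 popcount=4 -> skip
r=59=111011 popcount=5 -> skip
r=60=111100 popcount=4 -> skip
r=61=111101 popcount=5 -> skip
r=62=111110 popcount=5 -> skip
r=63=111111 popcount=6 -> skip
r=64=1000000 popcount=1 -> skip
r=65=1000001 popcount=2 -> KEEP
r=66=1000010 popcount=2 -> KEEP
r=67=1000011 popcount=3 -> skip
r=68=1000100 popcount=2 -> KEEP
r=69=1000101 popcount=3 -> skip
r=70=1000110 popcount=3 -> skip
r=71=1000111 popcount=4 -> skip
r=72=1001000 popcount=2 -> KEEP
r=73=1001001 popcount=3 -> skip
r=74=1001010 popcount=3 -> skip
r=75=1001011 popcount=4 -> skip
r=76=1001100 popcount=3 -> skip
r=77=1001101 popcount=4 -> skip
r=78=1001110 popcount=4 -> skip
r=79=1001111 popcount=5 -> skip
r=80=1010000 popcount=2 -> KEEP
r=81=1010001 popcount=3 -> skip
r=82=1010010 popcount=3 -> skip
r=83=1010011 popcount=4 -> skip
r=84=1010100 popcount=3 -> skip
r=85=1010101 popcount=4 -> skip
r=86=1010110 popcount=4 -> skip
r=87=1010111 popcount=5 -> skip
r=88=1011000 popcount=3 -> skip
r=89=1011001 popcount=4 -> skip
r=90=1011010 popcount=4 -> skip
r=91=1011011 popcount=5 -> skip
r=92=1011100 popcount=4 -> skip
r=93=1011101 popcount=5 -> skip
r=94=1011110 popcount=5 -> skip
r=95=1011111 popcount=6 -> skip
r=96=1100000 popcount=2 -> KEEP
r=97=1100001 popcount=3 -> skip
Kept rows: 40 48 65 66 68 72 80 96

Answer: 40 48 65 66 68 72 80 96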